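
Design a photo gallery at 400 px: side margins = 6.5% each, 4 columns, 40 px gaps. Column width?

400 × (1 − 2·6.5%) = 400 × 87% = 348 px for the columns.
Subtracting 3 gaps of 40 leaves 228 for 4 columns, so c = 57 px.

57 px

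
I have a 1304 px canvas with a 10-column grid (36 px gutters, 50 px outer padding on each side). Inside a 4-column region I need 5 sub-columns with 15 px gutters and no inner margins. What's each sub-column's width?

80 px

Outer content = 1304 − 2·50 = 1204 px.
1204 − 9·36 = 880; ÷10 gives c = 88 px.
4 columns plus 3 gutters: 352 + 108 = 460 px.
5 columns + 4 gutters: 5d + 4·15 = 460.
5d = 460 − 60 = 400, so d = 80 px.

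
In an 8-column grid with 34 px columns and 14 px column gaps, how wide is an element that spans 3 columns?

3-column span = 3·34 + 2·14 = 130 px.

130 px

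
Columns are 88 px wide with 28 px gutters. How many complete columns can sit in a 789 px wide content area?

7 columns

7 columns: 7·88 + 6·28 = 784 px ≤ 789.
8 columns: 900 px > 789. So 7.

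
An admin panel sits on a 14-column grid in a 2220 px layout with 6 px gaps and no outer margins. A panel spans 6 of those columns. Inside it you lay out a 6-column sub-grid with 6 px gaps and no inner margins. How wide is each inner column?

153 px

Subtracting 13 gaps of 6 leaves 2142 for 14 columns, so c = 153 px.
6-column span = 6·153 + 5·6 = 948 px.
6d + 5·6 = 948 → 6d = 918 → d = 153 px.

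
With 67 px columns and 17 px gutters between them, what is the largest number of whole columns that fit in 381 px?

4 columns

4 columns: 4·67 + 3·17 = 319 px ≤ 381.
5 columns: 403 px > 381. So 4.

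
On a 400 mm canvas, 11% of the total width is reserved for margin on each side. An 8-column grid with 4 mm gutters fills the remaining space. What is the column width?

35.5 mm

400 × (1 − 2·11%) = 400 × 78% = 312 mm for the columns.
8c + 7·4 = 312 → 8c = 284 → c = 35.5 mm.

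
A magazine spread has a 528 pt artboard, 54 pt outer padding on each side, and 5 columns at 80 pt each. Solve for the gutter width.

Inside the margins: 528 − 108 = 420 pt.
5·80 + 4g = 420 → 4g = 20 → g = 5 pt.

5 pt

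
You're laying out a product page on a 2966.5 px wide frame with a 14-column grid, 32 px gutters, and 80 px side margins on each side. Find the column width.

Inside the margins: 2966.5 − 160 = 2806.5 px.
2806.5 − 13·32 = 2390.5; ÷14 gives c = 170.75 px.

170.75 px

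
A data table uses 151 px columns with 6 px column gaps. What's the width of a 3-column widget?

3-column span = 3·151 + 2·6 = 465 px.

465 px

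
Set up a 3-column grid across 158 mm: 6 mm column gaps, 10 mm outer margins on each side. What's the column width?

42 mm

Subtract both margins: 158 − 2·10 = 138 mm.
138 − 2·6 = 126; ÷3 gives c = 42 mm.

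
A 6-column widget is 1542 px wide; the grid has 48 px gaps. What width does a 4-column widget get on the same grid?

6 columns + 5 gaps: 6c + 5·48 = 1542.
6c = 1542 − 240 = 1302, so c = 217 px.
Span of 4: 4·217 + 3·48 = 868 + 144 = 1012 px.

1012 px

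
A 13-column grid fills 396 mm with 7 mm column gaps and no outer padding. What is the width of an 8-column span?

13c + 12·7 = 396 → 13c = 312 → c = 24 mm.
8-column span = 8·24 + 7·7 = 241 mm.

241 mm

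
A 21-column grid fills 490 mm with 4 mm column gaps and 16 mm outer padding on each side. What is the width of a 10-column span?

216 mm

Take off 32 mm of margins, leaving 458 mm.
458 − 20·4 = 378; ÷21 gives c = 18 mm.
10 columns plus 9 column gaps: 180 + 36 = 216 mm.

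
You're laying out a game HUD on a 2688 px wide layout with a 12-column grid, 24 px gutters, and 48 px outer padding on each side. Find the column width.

Inside the margins: 2688 − 96 = 2592 px.
12c + 11·24 = 2592 → 12c = 2328 → c = 194 px.

194 px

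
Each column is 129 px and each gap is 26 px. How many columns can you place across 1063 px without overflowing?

Each extra column adds 129 + 26 = 155 px.
(1063 + 26) / 155 = 7.03, so 7 columns fit.

7 columns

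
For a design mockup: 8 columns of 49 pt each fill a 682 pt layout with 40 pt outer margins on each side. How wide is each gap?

30 pt

Inside the margins: 682 − 80 = 602 pt.
8·49 + 7g = 602 → 7g = 210 → g = 30 pt.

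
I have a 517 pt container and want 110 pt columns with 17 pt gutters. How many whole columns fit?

Each extra column adds 110 + 17 = 127 pt.
(517 + 17) / 127 = 4.20, so 4 columns fit.

4 columns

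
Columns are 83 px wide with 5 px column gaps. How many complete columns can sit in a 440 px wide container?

Each extra column adds 83 + 5 = 88 px.
(440 + 5) / 88 = 5.06, so 5 columns fit.

5 columns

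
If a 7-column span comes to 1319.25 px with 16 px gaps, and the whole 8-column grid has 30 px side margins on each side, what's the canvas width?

7 columns + 6 gaps: 7c + 6·16 = 1319.25.
7c = 1319.25 − 96 = 1223.25, so c = 174.75 px.
Adding margins, columns and gutters: 60 + 1398 + 112 = 1570 px.

1570 px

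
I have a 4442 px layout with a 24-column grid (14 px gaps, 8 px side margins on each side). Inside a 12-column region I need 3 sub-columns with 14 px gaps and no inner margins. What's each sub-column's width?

Outer content = 4442 − 2·8 = 4426 px.
4426 − 23·14 = 4104; ÷24 gives c = 171 px.
12-column span = 12·171 + 11·14 = 2206 px.
3 columns + 2 gaps: 3d + 2·14 = 2206.
3d = 2206 − 28 = 2178, so d = 726 px.

726 px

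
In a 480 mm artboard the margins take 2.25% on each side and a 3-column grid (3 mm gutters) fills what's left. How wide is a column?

Margins: 2.25% × 480 = 10.8 mm each, so content = 480 − 21.6 = 458.4 mm.
458.4 − 2·3 = 452.4; ÷3 gives c = 150.8 mm.

150.8 mm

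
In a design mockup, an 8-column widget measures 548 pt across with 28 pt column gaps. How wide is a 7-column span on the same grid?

476 pt

8 columns + 7 column gaps: 8c + 7·28 = 548.
8c = 548 − 196 = 352, so c = 44 pt.
Span of 7: 7·44 + 6·28 = 308 + 168 = 476 pt.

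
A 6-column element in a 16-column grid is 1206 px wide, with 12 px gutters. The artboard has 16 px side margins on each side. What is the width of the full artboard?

6 columns + 5 gutters: 6c + 5·12 = 1206.
6c = 1206 − 60 = 1146, so c = 191 px.
Adding margins, columns and gutters: 32 + 3056 + 180 = 3268 px.

3268 px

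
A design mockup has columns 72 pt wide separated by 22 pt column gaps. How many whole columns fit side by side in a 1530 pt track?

16 columns

k columns need k·72 + (k−1)·22 = k·94 − 22.
k·94 − 22 ≤ 1530 → k ≤ 1552 / 94 ≈ 16.51, so k = 16.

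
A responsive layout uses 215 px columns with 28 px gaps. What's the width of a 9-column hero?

9 columns plus 8 gaps: 1935 + 224 = 2159 px.

2159 px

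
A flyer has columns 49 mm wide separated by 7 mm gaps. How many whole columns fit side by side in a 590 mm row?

Each extra column adds 49 + 7 = 56 mm.
(590 + 7) / 56 = 10.66, so 10 columns fit.

10 columns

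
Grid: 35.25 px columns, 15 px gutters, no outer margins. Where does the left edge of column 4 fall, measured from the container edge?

No margin, so column 4 starts at 3·(column + gutter) = 3·50.25 = 150.75 px.

150.75 px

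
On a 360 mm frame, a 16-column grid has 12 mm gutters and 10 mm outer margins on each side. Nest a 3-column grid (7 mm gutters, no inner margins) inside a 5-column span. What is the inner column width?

28 mm

Outer content = 360 − 2·10 = 340 mm.
Subtracting 15 gutters of 12 leaves 160 for 16 columns, so c = 10 mm.
5 columns plus 4 gutters: 50 + 48 = 98 mm.
3d + 2·7 = 98 → 3d = 84 → d = 28 mm.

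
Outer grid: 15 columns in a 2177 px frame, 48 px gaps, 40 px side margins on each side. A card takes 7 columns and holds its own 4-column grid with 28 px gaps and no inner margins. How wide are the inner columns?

Inside the margins: 2177 − 80 = 2097 px.
15 columns + 14 gaps: 15c + 14·48 = 2097.
15c = 2097 − 672 = 1425, so c = 95 px.
7 columns plus 6 gaps: 665 + 288 = 953 px.
4d + 3·28 = 953 → 4d = 869 → d = 217.25 px.

217.25 px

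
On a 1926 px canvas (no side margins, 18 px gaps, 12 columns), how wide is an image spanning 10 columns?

1602 px

12 columns + 11 gaps: 12c + 11·18 = 1926.
12c = 1926 − 198 = 1728, so c = 144 px.
10 columns plus 9 gaps: 1440 + 162 = 1602 px.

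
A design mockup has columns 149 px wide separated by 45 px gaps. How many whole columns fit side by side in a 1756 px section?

k columns need k·149 + (k−1)·45 = k·194 − 45.
k·194 − 45 ≤ 1756 → k ≤ 1801 / 194 ≈ 9.28, so k = 9.

9 columns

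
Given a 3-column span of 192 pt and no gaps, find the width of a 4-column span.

192 / 3 = 64 pt per column.
With no gaps, 4 columns span 4·64 = 256 pt.

256 pt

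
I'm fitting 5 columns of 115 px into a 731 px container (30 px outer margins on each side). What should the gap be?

24 px

Take off 60 px of margins, leaving 671 px.
Columns use 575 px, leaving 96 px across 4 gaps = 24 px each.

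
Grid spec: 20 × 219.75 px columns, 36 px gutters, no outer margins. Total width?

Total width: 20·219.75 + 19·36 = 5079 px.

5079 px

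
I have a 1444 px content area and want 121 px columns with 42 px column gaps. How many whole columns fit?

9 columns

Each extra column adds 121 + 42 = 163 px.
(1444 + 42) / 163 = 9.12, so 9 columns fit.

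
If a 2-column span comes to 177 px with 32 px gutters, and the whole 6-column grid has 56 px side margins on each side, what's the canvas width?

707 px

Subtracting 1 gutter of 32 leaves 145 for 2 columns, so c = 72.5 px.
Adding margins, columns and gutters: 112 + 435 + 160 = 707 px.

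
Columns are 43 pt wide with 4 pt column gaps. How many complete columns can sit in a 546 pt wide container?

11 columns

Each extra column adds 43 + 4 = 47 pt.
(546 + 4) / 47 = 11.70, so 11 columns fit.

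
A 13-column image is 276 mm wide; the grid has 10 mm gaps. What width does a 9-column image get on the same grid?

188 mm

13c + 12·10 = 276 → 13c = 156 → c = 12 mm.
9 columns plus 8 gaps: 108 + 80 = 188 mm.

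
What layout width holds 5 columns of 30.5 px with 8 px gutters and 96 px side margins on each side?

376.5 px

Layout = 2·96 + 5·30.5 + 4·8 = 192 + 152.5 + 32 = 376.5 px.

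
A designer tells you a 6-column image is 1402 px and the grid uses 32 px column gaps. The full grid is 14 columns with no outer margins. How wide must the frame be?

6c + 5·32 = 1402 → 6c = 1242 → c = 207 px.
Total width: 14·207 + 13·32 = 3314 px.

3314 px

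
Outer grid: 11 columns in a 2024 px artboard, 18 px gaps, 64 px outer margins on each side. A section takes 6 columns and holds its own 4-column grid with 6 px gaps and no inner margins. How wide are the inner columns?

Outer content = 2024 − 2·64 = 1896 px.
11 columns + 10 gaps: 11c + 10·18 = 1896.
11c = 1896 − 180 = 1716, so c = 156 px.
6-column span = 6·156 + 5·18 = 1026 px.
4d + 3·6 = 1026 → 4d = 1008 → d = 252 px.

252 px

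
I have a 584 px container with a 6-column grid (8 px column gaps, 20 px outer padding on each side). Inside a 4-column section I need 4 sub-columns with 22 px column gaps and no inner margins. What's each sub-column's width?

Take off 40 px of margins, leaving 544 px.
544 − 5·8 = 504; ÷6 gives c = 84 px.
4-column span = 4·84 + 3·8 = 360 px.
4d + 3·22 = 360 → 4d = 294 → d = 73.5 px.

73.5 px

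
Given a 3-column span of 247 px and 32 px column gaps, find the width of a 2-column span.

Subtracting 2 column gaps of 32 leaves 183 for 3 columns, so c = 61 px.
Span of 2: 2·61 + 1·32 = 122 + 32 = 154 px.

154 px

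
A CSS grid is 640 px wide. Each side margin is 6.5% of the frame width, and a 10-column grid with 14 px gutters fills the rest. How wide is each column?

43.08 px

Each margin = 6.5% of 640 = 41.6 px; content = 640 − 2·41.6 = 556.8 px.
Subtracting 9 gutters of 14 leaves 430.8 for 10 columns, so c = 43.08 px.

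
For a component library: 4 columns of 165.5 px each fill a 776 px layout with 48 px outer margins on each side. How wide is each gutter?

Content width = 776 − 2·48 = 680 px.
4 columns take 4·165.5 = 662 px; remaining 18 splits into 3 gutters.
g = 18 / 3 = 6 px.

6 px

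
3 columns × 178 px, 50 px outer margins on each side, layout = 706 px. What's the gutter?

Take off 100 px of margins, leaving 606 px.
Columns use 534 px, leaving 72 px across 2 gutters = 36 px each.

36 px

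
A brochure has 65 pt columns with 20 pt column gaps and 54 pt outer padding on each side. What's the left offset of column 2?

Before column 2: the margin + 1 column + 1 column gap.
Offset = 54 + 1·(65 + 20) = 54 + 85 = 139 pt.

139 pt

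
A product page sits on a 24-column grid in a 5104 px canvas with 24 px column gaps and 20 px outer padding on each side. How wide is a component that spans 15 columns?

Subtract both margins: 5104 − 2·20 = 5064 px.
24 columns + 23 column gaps: 24c + 23·24 = 5064.
24c = 5064 − 552 = 4512, so c = 188 px.
15 columns plus 14 column gaps: 2820 + 336 = 3156 px.

3156 px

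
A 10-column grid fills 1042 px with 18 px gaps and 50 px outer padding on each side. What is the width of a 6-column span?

Content width = 1042 − 2·50 = 942 px.
942 − 9·18 = 780; ÷10 gives c = 78 px.
6-column span = 6·78 + 5·18 = 558 px.

558 px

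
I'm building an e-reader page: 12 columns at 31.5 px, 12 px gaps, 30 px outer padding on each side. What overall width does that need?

Layout = 2·30 + 12·31.5 + 11·12 = 60 + 378 + 132 = 570 px.

570 px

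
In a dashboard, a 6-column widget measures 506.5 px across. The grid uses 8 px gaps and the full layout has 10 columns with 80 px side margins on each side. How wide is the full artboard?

1009.5 px

506.5 − 5·8 = 466.5; ÷6 gives c = 77.75 px.
Adding margins, columns and gutters: 160 + 777.5 + 72 = 1009.5 px.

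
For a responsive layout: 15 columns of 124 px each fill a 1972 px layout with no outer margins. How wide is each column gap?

Columns use 1860 px, leaving 112 px across 14 column gaps = 8 px each.

8 px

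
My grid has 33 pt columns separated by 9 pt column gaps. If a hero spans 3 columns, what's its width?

Span of 3: 3·33 + 2·9 = 99 + 18 = 117 pt.

117 pt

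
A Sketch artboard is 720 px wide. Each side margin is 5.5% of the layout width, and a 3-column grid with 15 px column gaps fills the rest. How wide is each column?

Margins: 5.5% × 720 = 39.6 px each, so content = 720 − 79.2 = 640.8 px.
640.8 − 2·15 = 610.8; ÷3 gives c = 203.6 px.

203.6 px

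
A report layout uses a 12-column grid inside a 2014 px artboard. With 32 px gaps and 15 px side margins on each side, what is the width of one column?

136 px

Inside the margins: 2014 − 30 = 1984 px.
1984 − 11·32 = 1632; ÷12 gives c = 136 px.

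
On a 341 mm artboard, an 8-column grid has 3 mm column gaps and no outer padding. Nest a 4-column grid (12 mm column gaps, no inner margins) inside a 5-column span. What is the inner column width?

8 columns + 7 column gaps: 8c + 7·3 = 341.
8c = 341 − 21 = 320, so c = 40 mm.
Span of 5: 5·40 + 4·3 = 200 + 12 = 212 mm.
4 columns + 3 column gaps: 4d + 3·12 = 212.
4d = 212 − 36 = 176, so d = 44 mm.

44 mm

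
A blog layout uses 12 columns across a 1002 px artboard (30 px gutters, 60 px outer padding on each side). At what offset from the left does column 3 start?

212 px

Inside the margins: 1002 − 120 = 882 px.
12c + 11·30 = 882 → 12c = 552 → c = 46 px.
Each column+gutter stride is 76 px; 2 of them past the 60 px margin is 60 + 152 = 212 px.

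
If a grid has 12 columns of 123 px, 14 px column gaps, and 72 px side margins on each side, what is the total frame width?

1774 px

Total width: 2·72 + 12·123 + 11·14 = 1774 px.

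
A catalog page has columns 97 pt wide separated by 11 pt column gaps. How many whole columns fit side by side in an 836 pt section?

7 columns

k columns need k·97 + (k−1)·11 = k·108 − 11.
k·108 − 11 ≤ 836 → k ≤ 847 / 108 ≈ 7.84, so k = 7.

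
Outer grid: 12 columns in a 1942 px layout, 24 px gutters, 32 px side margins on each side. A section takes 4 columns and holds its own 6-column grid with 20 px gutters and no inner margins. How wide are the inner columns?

Take off 64 px of margins, leaving 1878 px.
Subtracting 11 gutters of 24 leaves 1614 for 12 columns, so c = 134.5 px.
4-column span = 4·134.5 + 3·24 = 610 px.
610 − 5·20 = 510; ÷6 gives d = 85 px.

85 px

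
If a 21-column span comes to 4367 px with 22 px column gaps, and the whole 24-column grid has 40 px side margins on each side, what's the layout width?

21 columns + 20 column gaps: 21c + 20·22 = 4367.
21c = 4367 − 440 = 3927, so c = 187 px.
Total width: 2·40 + 24·187 + 23·22 = 5074 px.

5074 px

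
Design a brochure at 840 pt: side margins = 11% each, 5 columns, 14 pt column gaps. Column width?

119.84 pt

Each margin = 11% of 840 = 92.4 pt; content = 840 − 2·92.4 = 655.2 pt.
655.2 − 4·14 = 599.2; ÷5 gives c = 119.84 pt.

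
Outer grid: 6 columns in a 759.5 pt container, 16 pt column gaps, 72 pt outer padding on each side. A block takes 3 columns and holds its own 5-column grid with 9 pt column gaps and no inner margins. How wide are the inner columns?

Inside the margins: 759.5 − 144 = 615.5 pt.
615.5 − 5·16 = 535.5; ÷6 gives c = 89.25 pt.
Span of 3: 3·89.25 + 2·16 = 267.75 + 32 = 299.75 pt.
5 columns + 4 column gaps: 5d + 4·9 = 299.75.
5d = 299.75 − 36 = 263.75, so d = 52.75 pt.

52.75 pt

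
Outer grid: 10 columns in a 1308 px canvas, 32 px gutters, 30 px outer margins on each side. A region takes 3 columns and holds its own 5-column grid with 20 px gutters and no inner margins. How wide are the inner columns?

Outer content = 1308 − 2·30 = 1248 px.
10c + 9·32 = 1248 → 10c = 960 → c = 96 px.
3-column span = 3·96 + 2·32 = 352 px.
5 columns + 4 gutters: 5d + 4·20 = 352.
5d = 352 − 80 = 272, so d = 54.4 px.

54.4 px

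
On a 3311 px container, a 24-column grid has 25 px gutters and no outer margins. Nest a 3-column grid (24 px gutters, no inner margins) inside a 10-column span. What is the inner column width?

439 px

3311 − 23·25 = 2736; ÷24 gives c = 114 px.
Span of 10: 10·114 + 9·25 = 1140 + 225 = 1365 px.
3 columns + 2 gutters: 3d + 2·24 = 1365.
3d = 1365 − 48 = 1317, so d = 439 px.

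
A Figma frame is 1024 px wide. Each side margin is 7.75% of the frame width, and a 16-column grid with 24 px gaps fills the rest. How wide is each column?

31.58 px

1024 × (1 − 2·7.75%) = 1024 × 84.5% = 865.28 px for the columns.
Subtracting 15 gaps of 24 leaves 505.28 for 16 columns, so c = 31.58 px.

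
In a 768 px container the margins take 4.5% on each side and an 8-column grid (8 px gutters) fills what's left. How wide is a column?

80.36 px

Margins: 4.5% × 768 = 34.56 px each, so content = 768 − 69.12 = 698.88 px.
8 columns + 7 gutters: 8c + 7·8 = 698.88.
8c = 698.88 − 56 = 642.88, so c = 80.36 px.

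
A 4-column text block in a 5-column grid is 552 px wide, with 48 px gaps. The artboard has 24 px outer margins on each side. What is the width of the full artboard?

552 − 3·48 = 408; ÷4 gives c = 102 px.
Total width: 2·24 + 5·102 + 4·48 = 750 px.

750 px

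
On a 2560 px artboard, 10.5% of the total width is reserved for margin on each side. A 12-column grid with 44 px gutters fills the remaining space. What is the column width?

128.2 px

Each margin = 10.5% of 2560 = 268.8 px; content = 2560 − 2·268.8 = 2022.4 px.
2022.4 − 11·44 = 1538.4; ÷12 gives c = 128.2 px.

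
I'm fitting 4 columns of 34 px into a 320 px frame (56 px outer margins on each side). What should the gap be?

24 px

Inside the margins: 320 − 112 = 208 px.
Columns use 136 px, leaving 72 px across 3 gaps = 24 px each.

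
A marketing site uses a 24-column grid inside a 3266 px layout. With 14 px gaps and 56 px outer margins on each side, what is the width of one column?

Take off 112 px of margins, leaving 3154 px.
24 columns + 23 gaps: 24c + 23·14 = 3154.
24c = 3154 − 322 = 2832, so c = 118 px.

118 px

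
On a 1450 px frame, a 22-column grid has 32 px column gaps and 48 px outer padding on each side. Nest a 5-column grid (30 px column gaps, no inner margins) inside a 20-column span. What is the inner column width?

Outer content = 1450 − 2·48 = 1354 px.
Subtracting 21 column gaps of 32 leaves 682 for 22 columns, so c = 31 px.
20 columns plus 19 column gaps: 620 + 608 = 1228 px.
5d + 4·30 = 1228 → 5d = 1108 → d = 221.6 px.

221.6 px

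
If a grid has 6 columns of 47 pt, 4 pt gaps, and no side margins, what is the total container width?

Total width: 6·47 + 5·4 = 302 pt.

302 pt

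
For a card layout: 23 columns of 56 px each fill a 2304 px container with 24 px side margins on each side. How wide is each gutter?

Content width = 2304 − 2·24 = 2256 px.
23·56 + 22g = 2256 → 22g = 968 → g = 44 px.

44 px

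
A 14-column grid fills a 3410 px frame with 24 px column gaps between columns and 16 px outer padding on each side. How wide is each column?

Inside the margins: 3410 − 32 = 3378 px.
3378 − 13·24 = 3066; ÷14 gives c = 219 px.

219 px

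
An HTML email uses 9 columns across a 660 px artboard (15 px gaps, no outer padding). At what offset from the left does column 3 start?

Subtracting 8 gaps of 15 leaves 540 for 9 columns, so c = 60 px.
No margin, so column 3 starts at 2·(column + gutter) = 2·75 = 150 px.

150 px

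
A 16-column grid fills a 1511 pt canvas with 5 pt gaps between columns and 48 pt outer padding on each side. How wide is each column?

83.75 pt

Content width = 1511 − 2·48 = 1415 pt.
1415 − 15·5 = 1340; ÷16 gives c = 83.75 pt.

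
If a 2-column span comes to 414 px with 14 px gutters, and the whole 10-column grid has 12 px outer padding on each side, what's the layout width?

414 − 1·14 = 400; ÷2 gives c = 200 px.
Layout = 2·12 + 10·200 + 9·14 = 24 + 2000 + 126 = 2150 px.

2150 px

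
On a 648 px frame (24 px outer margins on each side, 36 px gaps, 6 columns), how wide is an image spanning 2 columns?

176 px

Inside the margins: 648 − 48 = 600 px.
600 − 5·36 = 420; ÷6 gives c = 70 px.
Span of 2: 2·70 + 1·36 = 140 + 36 = 176 px.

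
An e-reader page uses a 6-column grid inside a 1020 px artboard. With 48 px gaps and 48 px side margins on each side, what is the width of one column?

Inside the margins: 1020 − 96 = 924 px.
6 columns + 5 gaps: 6c + 5·48 = 924.
6c = 924 − 240 = 684, so c = 114 px.

114 px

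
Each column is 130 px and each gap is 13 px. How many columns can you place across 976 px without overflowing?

k columns need k·130 + (k−1)·13 = k·143 − 13.
k·143 − 13 ≤ 976 → k ≤ 989 / 143 ≈ 6.92, so k = 6.

6 columns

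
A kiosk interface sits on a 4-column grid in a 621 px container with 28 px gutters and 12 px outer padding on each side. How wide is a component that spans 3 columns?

Content width = 621 − 2·12 = 597 px.
597 − 3·28 = 513; ÷4 gives c = 128.25 px.
Span of 3: 3·128.25 + 2·28 = 384.75 + 56 = 440.75 px.

440.75 px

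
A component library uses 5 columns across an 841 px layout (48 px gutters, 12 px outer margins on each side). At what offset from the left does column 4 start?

Inside the margins: 841 − 24 = 817 px.
Subtracting 4 gutters of 48 leaves 625 for 5 columns, so c = 125 px.
Each column+gutter stride is 173 px; 3 of them past the 12 px margin is 12 + 519 = 531 px.

531 px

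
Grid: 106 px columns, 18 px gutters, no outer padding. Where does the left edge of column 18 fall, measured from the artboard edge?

No margin, so column 18 starts at 17·(column + gutter) = 17·124 = 2108 px.

2108 px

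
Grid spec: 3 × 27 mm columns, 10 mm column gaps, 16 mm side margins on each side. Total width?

Adding margins, columns and gutters: 32 + 81 + 20 = 133 mm.

133 mm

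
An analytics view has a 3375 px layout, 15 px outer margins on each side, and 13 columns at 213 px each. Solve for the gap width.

Inside the margins: 3375 − 30 = 3345 px.
Columns use 2769 px, leaving 576 px across 12 gaps = 48 px each.

48 px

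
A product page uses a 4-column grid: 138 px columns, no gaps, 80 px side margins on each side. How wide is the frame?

Summing: 160 + 552 = 712 px.

712 px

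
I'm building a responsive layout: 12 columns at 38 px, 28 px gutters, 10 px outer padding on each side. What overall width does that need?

Total width: 2·10 + 12·38 + 11·28 = 784 px.

784 px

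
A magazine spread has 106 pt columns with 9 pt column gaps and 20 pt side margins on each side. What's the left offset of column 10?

Each column+gutter stride is 115 pt; 9 of them past the 20 pt margin is 20 + 1035 = 1055 pt.

1055 pt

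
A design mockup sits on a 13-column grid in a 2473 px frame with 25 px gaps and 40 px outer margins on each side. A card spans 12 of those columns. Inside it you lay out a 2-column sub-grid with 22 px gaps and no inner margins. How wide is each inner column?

Take off 80 px of margins, leaving 2393 px.
2393 − 12·25 = 2093; ÷13 gives c = 161 px.
12-column span = 12·161 + 11·25 = 2207 px.
2d + 1·22 = 2207 → 2d = 2185 → d = 1092.5 px.

1092.5 px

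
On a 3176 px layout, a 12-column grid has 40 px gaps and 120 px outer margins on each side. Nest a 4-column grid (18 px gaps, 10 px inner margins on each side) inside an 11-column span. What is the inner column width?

653.5 px

Inside the margins: 3176 − 240 = 2936 px.
Subtracting 11 gaps of 40 leaves 2496 for 12 columns, so c = 208 px.
11 columns plus 10 gaps: 2288 + 400 = 2688 px.
Inner content = 2688 − 2·10 = 2668 px.
4 columns + 3 gaps: 4d + 3·18 = 2668.
4d = 2668 − 54 = 2614, so d = 653.5 px.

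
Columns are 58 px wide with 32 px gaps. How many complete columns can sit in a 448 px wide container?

5 columns

Each extra column adds 58 + 32 = 90 px.
(448 + 32) / 90 = 5.33, so 5 columns fit.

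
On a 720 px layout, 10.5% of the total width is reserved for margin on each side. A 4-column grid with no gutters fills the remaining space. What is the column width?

720 × (1 − 2·10.5%) = 720 × 79% = 568.8 px for the columns.
4c = 568.8 → c = 142.2 px.

142.2 px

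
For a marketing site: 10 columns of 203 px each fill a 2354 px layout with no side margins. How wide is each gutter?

36 px

10·203 + 9g = 2354 → 9g = 324 → g = 36 px.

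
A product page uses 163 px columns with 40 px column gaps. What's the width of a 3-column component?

569 px

Span of 3: 3·163 + 2·40 = 489 + 80 = 569 px.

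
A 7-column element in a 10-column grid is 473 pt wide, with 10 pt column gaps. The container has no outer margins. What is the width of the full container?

680 pt

Subtracting 6 column gaps of 10 leaves 413 for 7 columns, so c = 59 pt.
Summing: 590 + 90 = 680 pt.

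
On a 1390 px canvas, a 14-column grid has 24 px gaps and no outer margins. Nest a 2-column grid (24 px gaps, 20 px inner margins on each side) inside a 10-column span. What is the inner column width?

461 px

Subtracting 13 gaps of 24 leaves 1078 for 14 columns, so c = 77 px.
10-column span = 10·77 + 9·24 = 986 px.
Inner content = 986 − 2·20 = 946 px.
2d + 1·24 = 946 → 2d = 922 → d = 461 px.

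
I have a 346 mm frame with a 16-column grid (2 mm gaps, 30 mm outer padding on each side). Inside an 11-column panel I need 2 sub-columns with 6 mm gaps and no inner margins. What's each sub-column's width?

95 mm

Inside the margins: 346 − 60 = 286 mm.
Subtracting 15 gaps of 2 leaves 256 for 16 columns, so c = 16 mm.
11 columns plus 10 gaps: 176 + 20 = 196 mm.
2d + 1·6 = 196 → 2d = 190 → d = 95 mm.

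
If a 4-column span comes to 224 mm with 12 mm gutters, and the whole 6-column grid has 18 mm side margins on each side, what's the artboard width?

224 − 3·12 = 188; ÷4 gives c = 47 mm.
Adding margins, columns and gutters: 36 + 282 + 60 = 378 mm.

378 mm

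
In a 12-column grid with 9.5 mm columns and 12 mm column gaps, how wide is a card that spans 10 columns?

203 mm

Span of 10: 10·9.5 + 9·12 = 95 + 108 = 203 mm.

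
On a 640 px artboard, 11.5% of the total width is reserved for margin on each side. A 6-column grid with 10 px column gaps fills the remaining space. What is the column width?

640 × (1 − 2·11.5%) = 640 × 77% = 492.8 px for the columns.
6c + 5·10 = 492.8 → 6c = 442.8 → c = 73.8 px.

73.8 px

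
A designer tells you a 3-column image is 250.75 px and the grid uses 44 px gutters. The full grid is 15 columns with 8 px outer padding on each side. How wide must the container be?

1445.75 px

3c + 2·44 = 250.75 → 3c = 162.75 → c = 54.25 px.
Adding margins, columns and gutters: 16 + 813.75 + 616 = 1445.75 px.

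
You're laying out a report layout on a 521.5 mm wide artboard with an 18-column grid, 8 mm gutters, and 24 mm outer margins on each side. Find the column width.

18.75 mm

Take off 48 mm of margins, leaving 473.5 mm.
Subtracting 17 gutters of 8 leaves 337.5 for 18 columns, so c = 18.75 mm.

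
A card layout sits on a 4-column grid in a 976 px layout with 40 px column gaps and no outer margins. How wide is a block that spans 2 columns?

976 − 3·40 = 856; ÷4 gives c = 214 px.
2-column span = 2·214 + 1·40 = 468 px.

468 px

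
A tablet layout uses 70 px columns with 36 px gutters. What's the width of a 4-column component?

388 px

Span of 4: 4·70 + 3·36 = 280 + 108 = 388 px.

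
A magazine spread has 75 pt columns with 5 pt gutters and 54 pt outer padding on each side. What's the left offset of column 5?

374 pt

Before column 5: the margin + 4 columns + 4 gutters.
Offset = 54 + 4·(75 + 5) = 54 + 320 = 374 pt.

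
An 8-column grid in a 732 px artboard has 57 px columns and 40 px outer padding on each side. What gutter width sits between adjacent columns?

Content width = 732 − 2·40 = 652 px.
8·57 + 7g = 652 → 7g = 196 → g = 28 px.

28 px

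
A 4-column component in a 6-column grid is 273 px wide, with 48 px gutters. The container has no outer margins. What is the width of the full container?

433.5 px

4 columns + 3 gutters: 4c + 3·48 = 273.
4c = 273 − 144 = 129, so c = 32.25 px.
Summing: 193.5 + 240 = 433.5 px.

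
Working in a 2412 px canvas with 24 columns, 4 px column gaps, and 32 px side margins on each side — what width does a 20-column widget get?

1956 px

Inside the margins: 2412 − 64 = 2348 px.
Subtracting 23 column gaps of 4 leaves 2256 for 24 columns, so c = 94 px.
Span of 20: 20·94 + 19·4 = 1880 + 76 = 1956 px.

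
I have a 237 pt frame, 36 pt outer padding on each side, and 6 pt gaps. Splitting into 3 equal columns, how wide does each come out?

51 pt

Content width = 237 − 2·36 = 165 pt.
165 − 2·6 = 153; ÷3 gives c = 51 pt.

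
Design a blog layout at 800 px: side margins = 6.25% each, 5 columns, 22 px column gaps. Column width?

800 × (1 − 2·6.25%) = 800 × 87.5% = 700 px for the columns.
Subtracting 4 column gaps of 22 leaves 612 for 5 columns, so c = 122.4 px.

122.4 px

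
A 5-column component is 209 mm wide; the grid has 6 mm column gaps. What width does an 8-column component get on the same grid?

Subtracting 4 column gaps of 6 leaves 185 for 5 columns, so c = 37 mm.
8-column span = 8·37 + 7·6 = 338 mm.

338 mm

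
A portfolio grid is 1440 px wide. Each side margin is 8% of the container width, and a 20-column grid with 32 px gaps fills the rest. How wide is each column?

1440 × (1 − 2·8%) = 1440 × 84% = 1209.6 px for the columns.
Subtracting 19 gaps of 32 leaves 601.6 for 20 columns, so c = 30.08 px.

30.08 px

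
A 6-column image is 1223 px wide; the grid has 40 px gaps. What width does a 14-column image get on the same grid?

2907 px

6c + 5·40 = 1223 → 6c = 1023 → c = 170.5 px.
14-column span = 14·170.5 + 13·40 = 2907 px.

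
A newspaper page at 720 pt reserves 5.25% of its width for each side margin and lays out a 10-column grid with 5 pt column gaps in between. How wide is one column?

Each margin = 5.25% of 720 = 37.8 pt; content = 720 − 2·37.8 = 644.4 pt.
Subtracting 9 column gaps of 5 leaves 599.4 for 10 columns, so c = 59.94 pt.

59.94 pt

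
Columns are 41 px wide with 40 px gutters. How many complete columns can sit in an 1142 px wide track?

14 columns

14 columns: 14·41 + 13·40 = 1094 px ≤ 1142.
15 columns: 1175 px > 1142. So 14.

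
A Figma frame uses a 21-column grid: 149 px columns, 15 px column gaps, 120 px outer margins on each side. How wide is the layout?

3669 px

Total width: 2·120 + 21·149 + 20·15 = 3669 px.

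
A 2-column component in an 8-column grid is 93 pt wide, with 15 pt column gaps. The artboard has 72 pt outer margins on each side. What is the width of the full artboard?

561 pt

Subtracting 1 column gap of 15 leaves 78 for 2 columns, so c = 39 pt.
Adding margins, columns and gutters: 144 + 312 + 105 = 561 pt.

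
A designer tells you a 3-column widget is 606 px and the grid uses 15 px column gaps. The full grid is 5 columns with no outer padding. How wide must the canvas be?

Subtracting 2 column gaps of 15 leaves 576 for 3 columns, so c = 192 px.
Summing: 960 + 60 = 1020 px.

1020 px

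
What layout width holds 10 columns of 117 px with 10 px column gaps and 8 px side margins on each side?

1276 px

Layout = 2·8 + 10·117 + 9·10 = 16 + 1170 + 90 = 1276 px.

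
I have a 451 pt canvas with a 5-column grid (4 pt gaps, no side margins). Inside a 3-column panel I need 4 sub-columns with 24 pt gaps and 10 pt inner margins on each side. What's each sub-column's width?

44.25 pt

451 − 4·4 = 435; ÷5 gives c = 87 pt.
Span of 3: 3·87 + 2·4 = 261 + 8 = 269 pt.
Inner content = 269 − 2·10 = 249 pt.
4 columns + 3 gaps: 4d + 3·24 = 249.
4d = 249 − 72 = 177, so d = 44.25 pt.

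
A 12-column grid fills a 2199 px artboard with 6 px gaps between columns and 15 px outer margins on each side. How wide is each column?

Take off 30 px of margins, leaving 2169 px.
12 columns + 11 gaps: 12c + 11·6 = 2169.
12c = 2169 − 66 = 2103, so c = 175.25 px.

175.25 px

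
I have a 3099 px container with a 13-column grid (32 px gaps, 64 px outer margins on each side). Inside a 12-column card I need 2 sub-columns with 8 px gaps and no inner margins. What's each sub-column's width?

Inside the margins: 3099 − 128 = 2971 px.
Subtracting 12 gaps of 32 leaves 2587 for 13 columns, so c = 199 px.
Span of 12: 12·199 + 11·32 = 2388 + 352 = 2740 px.
Subtracting 1 gap of 8 leaves 2732 for 2 columns, so d = 1366 px.

1366 px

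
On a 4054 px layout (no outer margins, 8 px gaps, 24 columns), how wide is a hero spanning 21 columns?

3546.25 px

4054 − 23·8 = 3870; ÷24 gives c = 161.25 px.
Span of 21: 21·161.25 + 20·8 = 3386.25 + 160 = 3546.25 px.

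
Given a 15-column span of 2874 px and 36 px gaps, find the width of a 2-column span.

352 px

15c + 14·36 = 2874 → 15c = 2370 → c = 158 px.
Span of 2: 2·158 + 1·36 = 316 + 36 = 352 px.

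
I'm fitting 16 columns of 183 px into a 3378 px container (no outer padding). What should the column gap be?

16·183 + 15g = 3378 → 15g = 450 → g = 30 px.

30 px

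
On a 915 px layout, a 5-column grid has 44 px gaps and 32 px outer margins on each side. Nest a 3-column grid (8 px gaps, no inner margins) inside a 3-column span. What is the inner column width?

159 px

Inside the margins: 915 − 64 = 851 px.
5 columns + 4 gaps: 5c + 4·44 = 851.
5c = 851 − 176 = 675, so c = 135 px.
3 columns plus 2 gaps: 405 + 88 = 493 px.
Subtracting 2 gaps of 8 leaves 477 for 3 columns, so d = 159 px.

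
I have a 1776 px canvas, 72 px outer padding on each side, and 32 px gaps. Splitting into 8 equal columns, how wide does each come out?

176 px

Subtract both margins: 1776 − 2·72 = 1632 px.
8 columns + 7 gaps: 8c + 7·32 = 1632.
8c = 1632 − 224 = 1408, so c = 176 px.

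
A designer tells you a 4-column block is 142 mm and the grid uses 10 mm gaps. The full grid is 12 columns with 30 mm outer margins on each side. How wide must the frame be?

506 mm

4c + 3·10 = 142 → 4c = 112 → c = 28 mm.
Total width: 2·30 + 12·28 + 11·10 = 506 mm.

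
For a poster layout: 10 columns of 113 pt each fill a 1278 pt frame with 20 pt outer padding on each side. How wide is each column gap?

Content width = 1278 − 2·20 = 1238 pt.
Columns use 1130 pt, leaving 108 pt across 9 column gaps = 12 pt each.

12 pt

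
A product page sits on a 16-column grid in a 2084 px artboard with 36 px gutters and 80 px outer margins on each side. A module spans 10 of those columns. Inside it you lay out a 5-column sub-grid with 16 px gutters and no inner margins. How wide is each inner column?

Inside the margins: 2084 − 160 = 1924 px.
1924 − 15·36 = 1384; ÷16 gives c = 86.5 px.
10 columns plus 9 gutters: 865 + 324 = 1189 px.
5d + 4·16 = 1189 → 5d = 1125 → d = 225 px.

225 px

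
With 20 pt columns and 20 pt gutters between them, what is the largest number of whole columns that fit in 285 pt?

k columns need k·20 + (k−1)·20 = k·40 − 20.
k·40 − 20 ≤ 285 → k ≤ 305 / 40 ≈ 7.62, so k = 7.

7 columns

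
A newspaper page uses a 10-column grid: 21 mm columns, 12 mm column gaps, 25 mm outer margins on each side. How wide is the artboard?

Artboard = 2·25 + 10·21 + 9·12 = 50 + 210 + 108 = 368 mm.

368 mm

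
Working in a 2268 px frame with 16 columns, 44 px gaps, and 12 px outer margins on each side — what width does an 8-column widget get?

Inside the margins: 2268 − 24 = 2244 px.
16c + 15·44 = 2244 → 16c = 1584 → c = 99 px.
Span of 8: 8·99 + 7·44 = 792 + 308 = 1100 px.

1100 px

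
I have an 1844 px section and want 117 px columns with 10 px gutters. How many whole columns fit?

Each extra column adds 117 + 10 = 127 px.
(1844 + 10) / 127 = 14.60, so 14 columns fit.

14 columns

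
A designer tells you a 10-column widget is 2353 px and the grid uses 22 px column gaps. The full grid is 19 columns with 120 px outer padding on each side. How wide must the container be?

2353 − 9·22 = 2155; ÷10 gives c = 215.5 px.
Total width: 2·120 + 19·215.5 + 18·22 = 4730.5 px.

4730.5 px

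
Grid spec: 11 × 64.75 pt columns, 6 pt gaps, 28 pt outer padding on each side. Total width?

Layout = 2·28 + 11·64.75 + 10·6 = 56 + 712.25 + 60 = 828.25 pt.

828.25 pt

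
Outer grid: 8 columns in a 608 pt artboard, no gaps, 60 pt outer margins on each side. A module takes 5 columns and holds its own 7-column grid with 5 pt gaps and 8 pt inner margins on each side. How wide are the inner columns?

Inside the margins: 608 − 120 = 488 pt.
488 / 8 = 61 pt per column.
5-column span = 5·61 = 305 pt.
Inner content = 305 − 2·8 = 289 pt.
7 columns + 6 gaps: 7d + 6·5 = 289.
7d = 289 − 30 = 259, so d = 37 pt.

37 pt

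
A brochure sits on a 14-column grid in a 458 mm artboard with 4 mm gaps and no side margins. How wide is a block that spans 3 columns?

458 − 13·4 = 406; ÷14 gives c = 29 mm.
Span of 3: 3·29 + 2·4 = 87 + 8 = 95 mm.

95 mm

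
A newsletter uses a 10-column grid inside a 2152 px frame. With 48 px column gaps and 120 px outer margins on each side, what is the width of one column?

148 px

Inside the margins: 2152 − 240 = 1912 px.
10c + 9·48 = 1912 → 10c = 1480 → c = 148 px.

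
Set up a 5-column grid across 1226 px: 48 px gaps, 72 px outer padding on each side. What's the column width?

Inside the margins: 1226 − 144 = 1082 px.
Subtracting 4 gaps of 48 leaves 890 for 5 columns, so c = 178 px.

178 px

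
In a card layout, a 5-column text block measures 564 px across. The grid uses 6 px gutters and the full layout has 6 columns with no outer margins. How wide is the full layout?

Subtracting 4 gutters of 6 leaves 540 for 5 columns, so c = 108 px.
Total width: 6·108 + 5·6 = 678 px.

678 px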